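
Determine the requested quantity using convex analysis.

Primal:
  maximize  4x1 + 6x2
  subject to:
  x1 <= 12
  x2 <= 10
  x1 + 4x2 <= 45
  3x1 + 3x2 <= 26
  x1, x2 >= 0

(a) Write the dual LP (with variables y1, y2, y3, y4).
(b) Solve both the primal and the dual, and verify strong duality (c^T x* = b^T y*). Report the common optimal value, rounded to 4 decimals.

The standard primal-dual pair for 'max c^T x s.t. A x <= b, x >= 0' is:
  Dual:  min b^T y  s.t.  A^T y >= c,  y >= 0.

So the dual LP is:
  minimize  12y1 + 10y2 + 45y3 + 26y4
  subject to:
    y1 + y3 + 3y4 >= 4
    y2 + 4y3 + 3y4 >= 6
    y1, y2, y3, y4 >= 0

Solving the primal: x* = (0, 8.6667).
  primal value c^T x* = 52.
Solving the dual: y* = (0, 0, 0, 2).
  dual value b^T y* = 52.
Strong duality: c^T x* = b^T y*. Confirmed.

52


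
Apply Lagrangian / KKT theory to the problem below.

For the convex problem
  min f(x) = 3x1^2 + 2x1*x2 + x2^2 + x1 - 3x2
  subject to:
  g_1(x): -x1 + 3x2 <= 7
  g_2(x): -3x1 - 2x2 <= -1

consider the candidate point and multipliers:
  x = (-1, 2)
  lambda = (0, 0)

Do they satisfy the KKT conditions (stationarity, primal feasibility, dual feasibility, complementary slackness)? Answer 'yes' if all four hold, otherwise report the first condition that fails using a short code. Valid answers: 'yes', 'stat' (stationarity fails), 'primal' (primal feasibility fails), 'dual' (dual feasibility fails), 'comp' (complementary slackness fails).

Gradient of f: grad f(x) = Q x + c = (-1, -1)
Constraint values g_i(x) = a_i^T x - b_i:
  g_1((-1, 2)) = 0
  g_2((-1, 2)) = 0
Stationarity residual: grad f(x) + sum_i lambda_i a_i = (-1, -1)
  -> stationarity FAILS
Primal feasibility (all g_i <= 0): OK
Dual feasibility (all lambda_i >= 0): OK
Complementary slackness (lambda_i * g_i(x) = 0 for all i): OK

Verdict: the first failing condition is stationarity -> stat.

stat


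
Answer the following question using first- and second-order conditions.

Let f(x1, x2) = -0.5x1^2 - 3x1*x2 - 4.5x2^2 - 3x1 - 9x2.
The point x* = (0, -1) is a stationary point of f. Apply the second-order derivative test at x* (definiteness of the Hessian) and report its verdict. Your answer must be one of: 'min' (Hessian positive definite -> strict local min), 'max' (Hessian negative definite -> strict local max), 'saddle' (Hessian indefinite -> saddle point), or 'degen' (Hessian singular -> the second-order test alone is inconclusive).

Compute the Hessian H = grad^2 f:
  H = [[-1, -3], [-3, -9]]
Verify stationarity: grad f(x*) = H x* + g = (0, 0).
Eigenvalues of H: -10, 0.
H has a zero eigenvalue (singular; negative semidefinite but not definite), so H is neither positive definite, negative definite, nor indefinite. The second-order test alone is inconclusive -> degen.
(Indeed, f is constant along the null direction of H through x*, so x* is not a strict local extremum.)

degen


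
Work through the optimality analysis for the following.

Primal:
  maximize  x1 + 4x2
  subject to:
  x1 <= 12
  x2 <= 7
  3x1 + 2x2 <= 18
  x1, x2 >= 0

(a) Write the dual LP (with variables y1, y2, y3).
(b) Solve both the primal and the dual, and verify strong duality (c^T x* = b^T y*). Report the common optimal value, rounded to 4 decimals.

The standard primal-dual pair for 'max c^T x s.t. A x <= b, x >= 0' is:
  Dual:  min b^T y  s.t.  A^T y >= c,  y >= 0.

So the dual LP is:
  minimize  12y1 + 7y2 + 18y3
  subject to:
    y1 + 3y3 >= 1
    y2 + 2y3 >= 4
    y1, y2, y3 >= 0

Solving the primal: x* = (1.3333, 7).
  primal value c^T x* = 29.3333.
Solving the dual: y* = (0, 3.3333, 0.3333).
  dual value b^T y* = 29.3333.
Strong duality: c^T x* = b^T y*. Confirmed.

29.3333


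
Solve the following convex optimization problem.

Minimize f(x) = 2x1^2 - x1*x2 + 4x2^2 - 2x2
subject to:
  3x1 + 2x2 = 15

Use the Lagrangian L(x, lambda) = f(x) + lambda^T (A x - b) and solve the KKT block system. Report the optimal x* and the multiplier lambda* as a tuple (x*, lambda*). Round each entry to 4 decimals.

Form the Lagrangian:
  L(x, lambda) = (1/2) x^T Q x + c^T x + lambda^T (A x - b)
Stationarity (grad_x L = 0): Q x + c + A^T lambda = 0.
Primal feasibility: A x = b.

This gives the KKT block system:
  [ Q   A^T ] [ x     ]   [-c ]
  [ A    0  ] [ lambda ] = [ b ]

Solving the linear system:
  x*      = (3.78, 1.83)
  lambda* = (-4.43)
  f(x*)   = 31.395

x* = (3.78, 1.83), lambda* = (-4.43)


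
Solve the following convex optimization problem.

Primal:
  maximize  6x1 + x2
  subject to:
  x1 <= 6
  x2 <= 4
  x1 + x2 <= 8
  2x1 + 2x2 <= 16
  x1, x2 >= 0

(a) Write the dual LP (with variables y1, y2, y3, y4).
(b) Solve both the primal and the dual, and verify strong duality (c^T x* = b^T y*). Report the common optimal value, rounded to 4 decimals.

The standard primal-dual pair for 'max c^T x s.t. A x <= b, x >= 0' is:
  Dual:  min b^T y  s.t.  A^T y >= c,  y >= 0.

So the dual LP is:
  minimize  6y1 + 4y2 + 8y3 + 16y4
  subject to:
    y1 + y3 + 2y4 >= 6
    y2 + y3 + 2y4 >= 1
    y1, y2, y3, y4 >= 0

Solving the primal: x* = (6, 2).
  primal value c^T x* = 38.
Solving the dual: y* = (5, 0, 1, 0).
  dual value b^T y* = 38.
Strong duality: c^T x* = b^T y*. Confirmed.

38


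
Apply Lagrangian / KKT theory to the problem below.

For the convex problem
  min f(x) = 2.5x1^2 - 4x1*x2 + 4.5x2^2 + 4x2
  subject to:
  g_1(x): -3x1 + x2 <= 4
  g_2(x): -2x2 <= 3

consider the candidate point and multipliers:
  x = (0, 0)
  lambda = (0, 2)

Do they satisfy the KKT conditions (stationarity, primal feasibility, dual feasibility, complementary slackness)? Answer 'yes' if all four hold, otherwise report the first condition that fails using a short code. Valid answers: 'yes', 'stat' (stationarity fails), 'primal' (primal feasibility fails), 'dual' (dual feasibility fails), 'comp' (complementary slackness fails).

Gradient of f: grad f(x) = Q x + c = (0, 4)
Constraint values g_i(x) = a_i^T x - b_i:
  g_1((0, 0)) = -4
  g_2((0, 0)) = -3
Stationarity residual: grad f(x) + sum_i lambda_i a_i = (0, 0)
  -> stationarity OK
Primal feasibility (all g_i <= 0): OK
Dual feasibility (all lambda_i >= 0): OK
Complementary slackness (lambda_i * g_i(x) = 0 for all i): FAILS

Verdict: the first failing condition is complementary_slackness -> comp.

comp


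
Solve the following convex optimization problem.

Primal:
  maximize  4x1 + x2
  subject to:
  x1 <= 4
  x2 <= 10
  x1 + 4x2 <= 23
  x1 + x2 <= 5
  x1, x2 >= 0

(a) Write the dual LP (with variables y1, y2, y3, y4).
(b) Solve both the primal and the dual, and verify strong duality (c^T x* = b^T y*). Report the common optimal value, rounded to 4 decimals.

The standard primal-dual pair for 'max c^T x s.t. A x <= b, x >= 0' is:
  Dual:  min b^T y  s.t.  A^T y >= c,  y >= 0.

So the dual LP is:
  minimize  4y1 + 10y2 + 23y3 + 5y4
  subject to:
    y1 + y3 + y4 >= 4
    y2 + 4y3 + y4 >= 1
    y1, y2, y3, y4 >= 0

Solving the primal: x* = (4, 1).
  primal value c^T x* = 17.
Solving the dual: y* = (3, 0, 0, 1).
  dual value b^T y* = 17.
Strong duality: c^T x* = b^T y*. Confirmed.

17


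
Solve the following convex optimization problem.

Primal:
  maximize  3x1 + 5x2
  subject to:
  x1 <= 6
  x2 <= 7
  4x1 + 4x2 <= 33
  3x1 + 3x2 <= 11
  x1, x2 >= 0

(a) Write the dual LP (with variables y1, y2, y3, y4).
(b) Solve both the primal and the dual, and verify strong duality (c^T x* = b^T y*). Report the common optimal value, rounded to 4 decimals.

The standard primal-dual pair for 'max c^T x s.t. A x <= b, x >= 0' is:
  Dual:  min b^T y  s.t.  A^T y >= c,  y >= 0.

So the dual LP is:
  minimize  6y1 + 7y2 + 33y3 + 11y4
  subject to:
    y1 + 4y3 + 3y4 >= 3
    y2 + 4y3 + 3y4 >= 5
    y1, y2, y3, y4 >= 0

Solving the primal: x* = (0, 3.6667).
  primal value c^T x* = 18.3333.
Solving the dual: y* = (0, 0, 0, 1.6667).
  dual value b^T y* = 18.3333.
Strong duality: c^T x* = b^T y*. Confirmed.

18.3333


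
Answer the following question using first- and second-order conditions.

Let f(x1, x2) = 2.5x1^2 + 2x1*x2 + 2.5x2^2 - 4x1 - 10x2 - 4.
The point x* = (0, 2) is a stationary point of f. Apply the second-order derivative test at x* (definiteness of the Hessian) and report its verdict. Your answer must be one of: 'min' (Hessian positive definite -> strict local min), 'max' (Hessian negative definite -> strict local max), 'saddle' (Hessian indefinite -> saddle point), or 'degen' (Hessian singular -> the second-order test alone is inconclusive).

Compute the Hessian H = grad^2 f:
  H = [[5, 2], [2, 5]]
Verify stationarity: grad f(x*) = H x* + g = (0, 0).
Eigenvalues of H: 3, 7.
Both eigenvalues > 0, so H is positive definite -> x* is a strict local min.

min


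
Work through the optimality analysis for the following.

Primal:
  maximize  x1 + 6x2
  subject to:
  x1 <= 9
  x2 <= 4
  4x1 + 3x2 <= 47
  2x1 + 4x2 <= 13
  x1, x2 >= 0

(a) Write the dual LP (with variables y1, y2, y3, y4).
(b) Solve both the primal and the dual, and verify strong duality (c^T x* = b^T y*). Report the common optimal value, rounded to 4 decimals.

The standard primal-dual pair for 'max c^T x s.t. A x <= b, x >= 0' is:
  Dual:  min b^T y  s.t.  A^T y >= c,  y >= 0.

So the dual LP is:
  minimize  9y1 + 4y2 + 47y3 + 13y4
  subject to:
    y1 + 4y3 + 2y4 >= 1
    y2 + 3y3 + 4y4 >= 6
    y1, y2, y3, y4 >= 0

Solving the primal: x* = (0, 3.25).
  primal value c^T x* = 19.5.
Solving the dual: y* = (0, 0, 0, 1.5).
  dual value b^T y* = 19.5.
Strong duality: c^T x* = b^T y*. Confirmed.

19.5


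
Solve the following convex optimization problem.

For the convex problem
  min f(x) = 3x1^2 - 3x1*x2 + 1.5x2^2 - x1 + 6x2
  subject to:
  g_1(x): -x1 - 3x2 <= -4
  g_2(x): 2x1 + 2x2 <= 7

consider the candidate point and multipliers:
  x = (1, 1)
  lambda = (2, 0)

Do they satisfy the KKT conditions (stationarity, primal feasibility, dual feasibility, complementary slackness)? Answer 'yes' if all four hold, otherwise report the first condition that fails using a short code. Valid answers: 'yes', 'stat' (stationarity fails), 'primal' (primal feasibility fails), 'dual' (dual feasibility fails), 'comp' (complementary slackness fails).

Gradient of f: grad f(x) = Q x + c = (2, 6)
Constraint values g_i(x) = a_i^T x - b_i:
  g_1((1, 1)) = 0
  g_2((1, 1)) = -3
Stationarity residual: grad f(x) + sum_i lambda_i a_i = (0, 0)
  -> stationarity OK
Primal feasibility (all g_i <= 0): OK
Dual feasibility (all lambda_i >= 0): OK
Complementary slackness (lambda_i * g_i(x) = 0 for all i): OK

Verdict: yes, KKT holds.

yes


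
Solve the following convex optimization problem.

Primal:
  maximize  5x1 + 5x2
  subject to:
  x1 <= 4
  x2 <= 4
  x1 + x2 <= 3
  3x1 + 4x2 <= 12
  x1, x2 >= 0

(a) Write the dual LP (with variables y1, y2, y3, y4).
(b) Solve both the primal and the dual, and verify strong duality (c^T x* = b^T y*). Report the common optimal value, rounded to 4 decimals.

The standard primal-dual pair for 'max c^T x s.t. A x <= b, x >= 0' is:
  Dual:  min b^T y  s.t.  A^T y >= c,  y >= 0.

So the dual LP is:
  minimize  4y1 + 4y2 + 3y3 + 12y4
  subject to:
    y1 + y3 + 3y4 >= 5
    y2 + y3 + 4y4 >= 5
    y1, y2, y3, y4 >= 0

Solving the primal: x* = (3, 0).
  primal value c^T x* = 15.
Solving the dual: y* = (0, 0, 5, 0).
  dual value b^T y* = 15.
Strong duality: c^T x* = b^T y*. Confirmed.

15


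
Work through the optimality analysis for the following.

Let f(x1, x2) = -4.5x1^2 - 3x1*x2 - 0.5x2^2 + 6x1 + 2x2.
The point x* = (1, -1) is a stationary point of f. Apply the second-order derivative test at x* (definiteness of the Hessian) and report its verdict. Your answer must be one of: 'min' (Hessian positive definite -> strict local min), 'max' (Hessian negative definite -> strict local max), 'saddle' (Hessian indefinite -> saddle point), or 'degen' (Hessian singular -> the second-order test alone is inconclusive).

Compute the Hessian H = grad^2 f:
  H = [[-9, -3], [-3, -1]]
Verify stationarity: grad f(x*) = H x* + g = (0, 0).
Eigenvalues of H: -10, 0.
H has a zero eigenvalue (singular; negative semidefinite but not definite), so H is neither positive definite, negative definite, nor indefinite. The second-order test alone is inconclusive -> degen.
(Indeed, f is constant along the null direction of H through x*, so x* is not a strict local extremum.)

degen


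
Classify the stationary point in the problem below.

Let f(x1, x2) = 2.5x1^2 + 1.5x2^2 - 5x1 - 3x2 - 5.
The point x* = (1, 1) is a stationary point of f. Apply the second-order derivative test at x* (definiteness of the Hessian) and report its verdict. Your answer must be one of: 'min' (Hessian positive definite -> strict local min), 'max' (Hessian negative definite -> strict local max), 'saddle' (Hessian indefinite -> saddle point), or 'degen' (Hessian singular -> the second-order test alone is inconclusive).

Compute the Hessian H = grad^2 f:
  H = [[5, 0], [0, 3]]
Verify stationarity: grad f(x*) = H x* + g = (0, 0).
Eigenvalues of H: 3, 5.
Both eigenvalues > 0, so H is positive definite -> x* is a strict local min.

min


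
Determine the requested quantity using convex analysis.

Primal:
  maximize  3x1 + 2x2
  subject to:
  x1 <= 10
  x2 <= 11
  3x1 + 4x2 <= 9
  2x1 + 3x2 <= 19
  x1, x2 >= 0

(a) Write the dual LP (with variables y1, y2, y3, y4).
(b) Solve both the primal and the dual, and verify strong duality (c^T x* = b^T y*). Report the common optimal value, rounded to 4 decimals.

The standard primal-dual pair for 'max c^T x s.t. A x <= b, x >= 0' is:
  Dual:  min b^T y  s.t.  A^T y >= c,  y >= 0.

So the dual LP is:
  minimize  10y1 + 11y2 + 9y3 + 19y4
  subject to:
    y1 + 3y3 + 2y4 >= 3
    y2 + 4y3 + 3y4 >= 2
    y1, y2, y3, y4 >= 0

Solving the primal: x* = (3, 0).
  primal value c^T x* = 9.
Solving the dual: y* = (0, 0, 1, 0).
  dual value b^T y* = 9.
Strong duality: c^T x* = b^T y*. Confirmed.

9


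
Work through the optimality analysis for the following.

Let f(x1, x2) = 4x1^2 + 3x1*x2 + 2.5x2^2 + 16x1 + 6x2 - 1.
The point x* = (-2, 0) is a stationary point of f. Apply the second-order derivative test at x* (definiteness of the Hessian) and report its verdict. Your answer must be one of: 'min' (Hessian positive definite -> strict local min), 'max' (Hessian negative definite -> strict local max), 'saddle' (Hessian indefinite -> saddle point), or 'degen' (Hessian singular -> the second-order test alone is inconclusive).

Compute the Hessian H = grad^2 f:
  H = [[8, 3], [3, 5]]
Verify stationarity: grad f(x*) = H x* + g = (0, 0).
Eigenvalues of H: 3.1459, 9.8541.
Both eigenvalues > 0, so H is positive definite -> x* is a strict local min.

min


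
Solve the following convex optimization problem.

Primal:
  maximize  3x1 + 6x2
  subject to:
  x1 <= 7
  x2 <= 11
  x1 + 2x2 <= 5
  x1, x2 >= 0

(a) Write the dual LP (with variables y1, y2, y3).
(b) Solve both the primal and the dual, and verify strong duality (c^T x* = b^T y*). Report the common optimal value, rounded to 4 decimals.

The standard primal-dual pair for 'max c^T x s.t. A x <= b, x >= 0' is:
  Dual:  min b^T y  s.t.  A^T y >= c,  y >= 0.

So the dual LP is:
  minimize  7y1 + 11y2 + 5y3
  subject to:
    y1 + y3 >= 3
    y2 + 2y3 >= 6
    y1, y2, y3 >= 0

Solving the primal: x* = (5, 0).
  primal value c^T x* = 15.
Solving the dual: y* = (0, 0, 3).
  dual value b^T y* = 15.
Strong duality: c^T x* = b^T y*. Confirmed.

15


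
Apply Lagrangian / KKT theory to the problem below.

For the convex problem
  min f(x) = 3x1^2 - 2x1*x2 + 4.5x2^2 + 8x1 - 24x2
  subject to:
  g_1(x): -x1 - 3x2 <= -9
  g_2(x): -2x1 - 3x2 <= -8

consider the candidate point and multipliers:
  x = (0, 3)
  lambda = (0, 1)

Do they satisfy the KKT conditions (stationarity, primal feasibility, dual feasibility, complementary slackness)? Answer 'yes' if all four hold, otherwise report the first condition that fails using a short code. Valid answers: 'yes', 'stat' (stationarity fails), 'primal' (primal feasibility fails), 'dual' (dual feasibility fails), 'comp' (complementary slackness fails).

Gradient of f: grad f(x) = Q x + c = (2, 3)
Constraint values g_i(x) = a_i^T x - b_i:
  g_1((0, 3)) = 0
  g_2((0, 3)) = -1
Stationarity residual: grad f(x) + sum_i lambda_i a_i = (0, 0)
  -> stationarity OK
Primal feasibility (all g_i <= 0): OK
Dual feasibility (all lambda_i >= 0): OK
Complementary slackness (lambda_i * g_i(x) = 0 for all i): FAILS

Verdict: the first failing condition is complementary_slackness -> comp.

comp


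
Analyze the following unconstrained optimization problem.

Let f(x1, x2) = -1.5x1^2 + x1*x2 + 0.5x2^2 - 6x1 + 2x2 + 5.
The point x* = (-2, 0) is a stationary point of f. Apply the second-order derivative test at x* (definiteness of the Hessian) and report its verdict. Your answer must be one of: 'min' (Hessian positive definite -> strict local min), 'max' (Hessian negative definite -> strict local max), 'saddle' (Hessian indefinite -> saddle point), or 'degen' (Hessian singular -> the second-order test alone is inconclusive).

Compute the Hessian H = grad^2 f:
  H = [[-3, 1], [1, 1]]
Verify stationarity: grad f(x*) = H x* + g = (0, 0).
Eigenvalues of H: -3.2361, 1.2361.
Eigenvalues have mixed signs, so H is indefinite -> x* is a saddle point.

saddle


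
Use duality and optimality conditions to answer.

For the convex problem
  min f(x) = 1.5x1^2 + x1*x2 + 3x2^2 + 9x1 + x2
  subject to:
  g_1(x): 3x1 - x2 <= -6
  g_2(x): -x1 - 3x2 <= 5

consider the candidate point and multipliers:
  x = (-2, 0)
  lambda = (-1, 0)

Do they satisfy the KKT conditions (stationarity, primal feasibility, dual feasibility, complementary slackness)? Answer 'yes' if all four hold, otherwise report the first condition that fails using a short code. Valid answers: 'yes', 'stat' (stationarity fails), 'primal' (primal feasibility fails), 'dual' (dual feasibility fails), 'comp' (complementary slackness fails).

Gradient of f: grad f(x) = Q x + c = (3, -1)
Constraint values g_i(x) = a_i^T x - b_i:
  g_1((-2, 0)) = 0
  g_2((-2, 0)) = -3
Stationarity residual: grad f(x) + sum_i lambda_i a_i = (0, 0)
  -> stationarity OK
Primal feasibility (all g_i <= 0): OK
Dual feasibility (all lambda_i >= 0): FAILS
Complementary slackness (lambda_i * g_i(x) = 0 for all i): OK

Verdict: the first failing condition is dual_feasibility -> dual.

dual


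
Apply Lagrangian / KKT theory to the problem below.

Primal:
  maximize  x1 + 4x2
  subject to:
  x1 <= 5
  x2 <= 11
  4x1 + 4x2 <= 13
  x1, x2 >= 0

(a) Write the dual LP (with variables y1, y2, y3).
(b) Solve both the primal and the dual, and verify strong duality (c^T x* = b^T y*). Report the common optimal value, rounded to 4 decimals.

The standard primal-dual pair for 'max c^T x s.t. A x <= b, x >= 0' is:
  Dual:  min b^T y  s.t.  A^T y >= c,  y >= 0.

So the dual LP is:
  minimize  5y1 + 11y2 + 13y3
  subject to:
    y1 + 4y3 >= 1
    y2 + 4y3 >= 4
    y1, y2, y3 >= 0

Solving the primal: x* = (0, 3.25).
  primal value c^T x* = 13.
Solving the dual: y* = (0, 0, 1).
  dual value b^T y* = 13.
Strong duality: c^T x* = b^T y*. Confirmed.

13


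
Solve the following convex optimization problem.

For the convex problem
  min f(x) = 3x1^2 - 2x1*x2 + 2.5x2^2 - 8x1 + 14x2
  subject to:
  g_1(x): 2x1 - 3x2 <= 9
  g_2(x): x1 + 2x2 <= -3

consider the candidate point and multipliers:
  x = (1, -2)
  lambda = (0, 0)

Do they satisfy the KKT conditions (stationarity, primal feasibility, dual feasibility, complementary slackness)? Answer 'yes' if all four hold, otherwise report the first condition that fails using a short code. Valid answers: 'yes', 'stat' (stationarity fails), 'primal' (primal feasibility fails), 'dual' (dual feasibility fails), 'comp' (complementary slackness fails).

Gradient of f: grad f(x) = Q x + c = (2, 2)
Constraint values g_i(x) = a_i^T x - b_i:
  g_1((1, -2)) = -1
  g_2((1, -2)) = 0
Stationarity residual: grad f(x) + sum_i lambda_i a_i = (2, 2)
  -> stationarity FAILS
Primal feasibility (all g_i <= 0): OK
Dual feasibility (all lambda_i >= 0): OK
Complementary slackness (lambda_i * g_i(x) = 0 for all i): OK

Verdict: the first failing condition is stationarity -> stat.

stat


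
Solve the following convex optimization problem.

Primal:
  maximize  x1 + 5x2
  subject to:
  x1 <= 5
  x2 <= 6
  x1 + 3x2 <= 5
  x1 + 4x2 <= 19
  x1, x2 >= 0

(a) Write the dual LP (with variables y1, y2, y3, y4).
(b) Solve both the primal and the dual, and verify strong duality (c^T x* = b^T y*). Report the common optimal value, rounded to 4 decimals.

The standard primal-dual pair for 'max c^T x s.t. A x <= b, x >= 0' is:
  Dual:  min b^T y  s.t.  A^T y >= c,  y >= 0.

So the dual LP is:
  minimize  5y1 + 6y2 + 5y3 + 19y4
  subject to:
    y1 + y3 + y4 >= 1
    y2 + 3y3 + 4y4 >= 5
    y1, y2, y3, y4 >= 0

Solving the primal: x* = (0, 1.6667).
  primal value c^T x* = 8.3333.
Solving the dual: y* = (0, 0, 1.6667, 0).
  dual value b^T y* = 8.3333.
Strong duality: c^T x* = b^T y*. Confirmed.

8.3333


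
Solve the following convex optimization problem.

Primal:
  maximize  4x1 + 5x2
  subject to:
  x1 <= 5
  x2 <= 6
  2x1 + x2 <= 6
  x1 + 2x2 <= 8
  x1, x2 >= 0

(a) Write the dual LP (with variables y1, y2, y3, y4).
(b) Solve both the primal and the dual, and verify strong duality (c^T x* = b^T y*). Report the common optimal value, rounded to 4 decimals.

The standard primal-dual pair for 'max c^T x s.t. A x <= b, x >= 0' is:
  Dual:  min b^T y  s.t.  A^T y >= c,  y >= 0.

So the dual LP is:
  minimize  5y1 + 6y2 + 6y3 + 8y4
  subject to:
    y1 + 2y3 + y4 >= 4
    y2 + y3 + 2y4 >= 5
    y1, y2, y3, y4 >= 0

Solving the primal: x* = (1.3333, 3.3333).
  primal value c^T x* = 22.
Solving the dual: y* = (0, 0, 1, 2).
  dual value b^T y* = 22.
Strong duality: c^T x* = b^T y*. Confirmed.

22


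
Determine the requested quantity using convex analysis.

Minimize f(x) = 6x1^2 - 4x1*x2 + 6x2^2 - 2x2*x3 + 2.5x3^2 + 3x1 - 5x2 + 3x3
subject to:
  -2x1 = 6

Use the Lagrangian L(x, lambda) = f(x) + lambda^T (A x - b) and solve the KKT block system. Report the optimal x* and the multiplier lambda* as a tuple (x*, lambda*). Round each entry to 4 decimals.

Form the Lagrangian:
  L(x, lambda) = (1/2) x^T Q x + c^T x + lambda^T (A x - b)
Stationarity (grad_x L = 0): Q x + c + A^T lambda = 0.
Primal feasibility: A x = b.

This gives the KKT block system:
  [ Q   A^T ] [ x     ]   [-c ]
  [ A    0  ] [ lambda ] = [ b ]

Solving the linear system:
  x*      = (-3, -0.7321, -0.8929)
  lambda* = (-15.0357)
  f(x*)   = 41.0982

x* = (-3, -0.7321, -0.8929), lambda* = (-15.0357)


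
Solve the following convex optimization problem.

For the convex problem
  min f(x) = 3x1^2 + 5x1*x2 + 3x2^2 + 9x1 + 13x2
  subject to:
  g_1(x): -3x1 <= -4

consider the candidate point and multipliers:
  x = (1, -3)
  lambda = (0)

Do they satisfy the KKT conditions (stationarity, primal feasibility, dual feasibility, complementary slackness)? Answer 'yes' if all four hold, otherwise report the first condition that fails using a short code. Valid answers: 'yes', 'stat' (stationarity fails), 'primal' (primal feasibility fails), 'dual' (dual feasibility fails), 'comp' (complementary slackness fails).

Gradient of f: grad f(x) = Q x + c = (0, 0)
Constraint values g_i(x) = a_i^T x - b_i:
  g_1((1, -3)) = 1
Stationarity residual: grad f(x) + sum_i lambda_i a_i = (0, 0)
  -> stationarity OK
Primal feasibility (all g_i <= 0): FAILS
Dual feasibility (all lambda_i >= 0): OK
Complementary slackness (lambda_i * g_i(x) = 0 for all i): OK

Verdict: the first failing condition is primal_feasibility -> primal.

primal


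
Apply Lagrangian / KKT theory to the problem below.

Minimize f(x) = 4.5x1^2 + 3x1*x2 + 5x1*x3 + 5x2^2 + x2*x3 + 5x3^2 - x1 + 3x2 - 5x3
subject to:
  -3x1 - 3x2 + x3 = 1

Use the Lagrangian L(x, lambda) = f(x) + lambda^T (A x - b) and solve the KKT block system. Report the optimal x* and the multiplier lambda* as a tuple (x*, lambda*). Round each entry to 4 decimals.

Form the Lagrangian:
  L(x, lambda) = (1/2) x^T Q x + c^T x + lambda^T (A x - b)
Stationarity (grad_x L = 0): Q x + c + A^T lambda = 0.
Primal feasibility: A x = b.

This gives the KKT block system:
  [ Q   A^T ] [ x     ]   [-c ]
  [ A    0  ] [ lambda ] = [ b ]

Solving the linear system:
  x*      = (0.0702, -0.2528, 0.4523)
  lambda* = (0.3784)
  f(x*)   = -1.7343

x* = (0.0702, -0.2528, 0.4523), lambda* = (0.3784)


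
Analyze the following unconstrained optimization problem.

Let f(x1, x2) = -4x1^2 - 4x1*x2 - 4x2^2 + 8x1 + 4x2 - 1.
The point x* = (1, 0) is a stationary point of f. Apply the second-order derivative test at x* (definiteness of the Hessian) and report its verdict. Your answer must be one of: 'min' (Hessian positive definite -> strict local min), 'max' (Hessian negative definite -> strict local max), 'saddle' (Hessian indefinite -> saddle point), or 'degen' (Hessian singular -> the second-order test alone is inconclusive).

Compute the Hessian H = grad^2 f:
  H = [[-8, -4], [-4, -8]]
Verify stationarity: grad f(x*) = H x* + g = (0, 0).
Eigenvalues of H: -12, -4.
Both eigenvalues < 0, so H is negative definite -> x* is a strict local max.

max


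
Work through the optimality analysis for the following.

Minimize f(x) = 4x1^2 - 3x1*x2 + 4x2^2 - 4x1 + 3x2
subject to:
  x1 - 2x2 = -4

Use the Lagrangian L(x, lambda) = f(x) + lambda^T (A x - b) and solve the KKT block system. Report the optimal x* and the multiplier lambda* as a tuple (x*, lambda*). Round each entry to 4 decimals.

Form the Lagrangian:
  L(x, lambda) = (1/2) x^T Q x + c^T x + lambda^T (A x - b)
Stationarity (grad_x L = 0): Q x + c + A^T lambda = 0.
Primal feasibility: A x = b.

This gives the KKT block system:
  [ Q   A^T ] [ x     ]   [-c ]
  [ A    0  ] [ lambda ] = [ b ]

Solving the linear system:
  x*      = (0.0714, 2.0357)
  lambda* = (9.5357)
  f(x*)   = 21.9821

x* = (0.0714, 2.0357), lambda* = (9.5357)


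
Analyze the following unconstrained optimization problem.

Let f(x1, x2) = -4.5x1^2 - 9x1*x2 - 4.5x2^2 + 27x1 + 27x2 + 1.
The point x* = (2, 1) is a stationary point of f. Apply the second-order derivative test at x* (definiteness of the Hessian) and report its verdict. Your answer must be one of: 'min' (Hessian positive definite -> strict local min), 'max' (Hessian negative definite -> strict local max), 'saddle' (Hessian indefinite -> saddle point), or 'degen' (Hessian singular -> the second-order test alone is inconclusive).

Compute the Hessian H = grad^2 f:
  H = [[-9, -9], [-9, -9]]
Verify stationarity: grad f(x*) = H x* + g = (0, 0).
Eigenvalues of H: -18, 0.
H has a zero eigenvalue (singular; negative semidefinite but not definite), so H is neither positive definite, negative definite, nor indefinite. The second-order test alone is inconclusive -> degen.
(Indeed, f is constant along the null direction of H through x*, so x* is not a strict local extremum.)

degen


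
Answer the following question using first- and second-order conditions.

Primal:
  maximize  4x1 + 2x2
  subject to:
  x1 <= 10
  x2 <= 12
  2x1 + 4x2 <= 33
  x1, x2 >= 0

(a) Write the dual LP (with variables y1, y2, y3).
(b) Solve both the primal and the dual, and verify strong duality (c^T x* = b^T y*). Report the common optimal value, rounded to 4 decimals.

The standard primal-dual pair for 'max c^T x s.t. A x <= b, x >= 0' is:
  Dual:  min b^T y  s.t.  A^T y >= c,  y >= 0.

So the dual LP is:
  minimize  10y1 + 12y2 + 33y3
  subject to:
    y1 + 2y3 >= 4
    y2 + 4y3 >= 2
    y1, y2, y3 >= 0

Solving the primal: x* = (10, 3.25).
  primal value c^T x* = 46.5.
Solving the dual: y* = (3, 0, 0.5).
  dual value b^T y* = 46.5.
Strong duality: c^T x* = b^T y*. Confirmed.

46.5


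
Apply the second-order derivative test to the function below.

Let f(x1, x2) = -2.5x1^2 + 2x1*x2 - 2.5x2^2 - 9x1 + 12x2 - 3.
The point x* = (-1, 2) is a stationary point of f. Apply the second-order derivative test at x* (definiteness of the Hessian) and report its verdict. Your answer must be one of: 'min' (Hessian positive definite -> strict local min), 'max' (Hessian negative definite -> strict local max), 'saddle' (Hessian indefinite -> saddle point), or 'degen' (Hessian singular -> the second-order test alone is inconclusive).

Compute the Hessian H = grad^2 f:
  H = [[-5, 2], [2, -5]]
Verify stationarity: grad f(x*) = H x* + g = (0, 0).
Eigenvalues of H: -7, -3.
Both eigenvalues < 0, so H is negative definite -> x* is a strict local max.

max


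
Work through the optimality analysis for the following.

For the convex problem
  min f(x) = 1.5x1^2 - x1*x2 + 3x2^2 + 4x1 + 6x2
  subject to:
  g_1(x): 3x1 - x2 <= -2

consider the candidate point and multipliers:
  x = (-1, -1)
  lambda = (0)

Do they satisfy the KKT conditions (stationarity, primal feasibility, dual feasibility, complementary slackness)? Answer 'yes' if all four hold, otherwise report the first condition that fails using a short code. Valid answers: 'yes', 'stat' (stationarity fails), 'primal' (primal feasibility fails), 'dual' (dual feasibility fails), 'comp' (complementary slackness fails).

Gradient of f: grad f(x) = Q x + c = (2, 1)
Constraint values g_i(x) = a_i^T x - b_i:
  g_1((-1, -1)) = 0
Stationarity residual: grad f(x) + sum_i lambda_i a_i = (2, 1)
  -> stationarity FAILS
Primal feasibility (all g_i <= 0): OK
Dual feasibility (all lambda_i >= 0): OK
Complementary slackness (lambda_i * g_i(x) = 0 for all i): OK

Verdict: the first failing condition is stationarity -> stat.

stat


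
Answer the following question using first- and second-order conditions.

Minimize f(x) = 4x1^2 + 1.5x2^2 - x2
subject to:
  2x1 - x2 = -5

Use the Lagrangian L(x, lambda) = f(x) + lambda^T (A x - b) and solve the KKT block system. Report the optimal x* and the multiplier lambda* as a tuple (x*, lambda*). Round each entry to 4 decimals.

Form the Lagrangian:
  L(x, lambda) = (1/2) x^T Q x + c^T x + lambda^T (A x - b)
Stationarity (grad_x L = 0): Q x + c + A^T lambda = 0.
Primal feasibility: A x = b.

This gives the KKT block system:
  [ Q   A^T ] [ x     ]   [-c ]
  [ A    0  ] [ lambda ] = [ b ]

Solving the linear system:
  x*      = (-1.4, 2.2)
  lambda* = (5.6)
  f(x*)   = 12.9

x* = (-1.4, 2.2), lambda* = (5.6)


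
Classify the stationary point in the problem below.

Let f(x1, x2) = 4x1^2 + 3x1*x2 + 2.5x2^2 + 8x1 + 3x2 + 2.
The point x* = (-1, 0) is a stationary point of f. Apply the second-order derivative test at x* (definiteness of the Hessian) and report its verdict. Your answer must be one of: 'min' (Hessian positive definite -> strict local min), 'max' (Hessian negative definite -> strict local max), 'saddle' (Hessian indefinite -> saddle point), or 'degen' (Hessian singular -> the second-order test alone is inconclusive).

Compute the Hessian H = grad^2 f:
  H = [[8, 3], [3, 5]]
Verify stationarity: grad f(x*) = H x* + g = (0, 0).
Eigenvalues of H: 3.1459, 9.8541.
Both eigenvalues > 0, so H is positive definite -> x* is a strict local min.

min


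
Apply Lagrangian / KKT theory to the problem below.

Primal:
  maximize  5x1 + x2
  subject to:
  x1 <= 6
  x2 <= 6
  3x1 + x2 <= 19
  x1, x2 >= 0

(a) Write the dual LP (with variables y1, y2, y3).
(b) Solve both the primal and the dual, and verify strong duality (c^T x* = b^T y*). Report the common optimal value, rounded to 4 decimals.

The standard primal-dual pair for 'max c^T x s.t. A x <= b, x >= 0' is:
  Dual:  min b^T y  s.t.  A^T y >= c,  y >= 0.

So the dual LP is:
  minimize  6y1 + 6y2 + 19y3
  subject to:
    y1 + 3y3 >= 5
    y2 + y3 >= 1
    y1, y2, y3 >= 0

Solving the primal: x* = (6, 1).
  primal value c^T x* = 31.
Solving the dual: y* = (2, 0, 1).
  dual value b^T y* = 31.
Strong duality: c^T x* = b^T y*. Confirmed.

31


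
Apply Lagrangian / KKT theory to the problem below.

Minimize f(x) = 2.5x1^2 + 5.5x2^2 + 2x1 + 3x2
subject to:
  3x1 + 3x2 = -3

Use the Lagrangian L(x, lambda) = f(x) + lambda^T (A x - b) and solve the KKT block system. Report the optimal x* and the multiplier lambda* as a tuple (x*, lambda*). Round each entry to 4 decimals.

Form the Lagrangian:
  L(x, lambda) = (1/2) x^T Q x + c^T x + lambda^T (A x - b)
Stationarity (grad_x L = 0): Q x + c + A^T lambda = 0.
Primal feasibility: A x = b.

This gives the KKT block system:
  [ Q   A^T ] [ x     ]   [-c ]
  [ A    0  ] [ lambda ] = [ b ]

Solving the linear system:
  x*      = (-0.625, -0.375)
  lambda* = (0.375)
  f(x*)   = -0.625

x* = (-0.625, -0.375), lambda* = (0.375)


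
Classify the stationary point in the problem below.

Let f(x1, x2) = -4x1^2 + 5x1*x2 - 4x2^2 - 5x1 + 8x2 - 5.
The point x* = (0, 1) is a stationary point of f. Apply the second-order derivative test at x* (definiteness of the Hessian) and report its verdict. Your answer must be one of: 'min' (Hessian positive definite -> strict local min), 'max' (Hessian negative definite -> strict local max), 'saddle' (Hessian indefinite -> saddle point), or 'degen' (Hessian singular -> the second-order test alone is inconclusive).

Compute the Hessian H = grad^2 f:
  H = [[-8, 5], [5, -8]]
Verify stationarity: grad f(x*) = H x* + g = (0, 0).
Eigenvalues of H: -13, -3.
Both eigenvalues < 0, so H is negative definite -> x* is a strict local max.

max


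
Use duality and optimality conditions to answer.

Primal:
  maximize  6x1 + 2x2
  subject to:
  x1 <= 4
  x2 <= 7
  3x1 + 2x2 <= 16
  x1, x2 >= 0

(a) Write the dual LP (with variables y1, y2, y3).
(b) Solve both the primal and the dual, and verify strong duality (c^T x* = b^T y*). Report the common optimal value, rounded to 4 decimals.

The standard primal-dual pair for 'max c^T x s.t. A x <= b, x >= 0' is:
  Dual:  min b^T y  s.t.  A^T y >= c,  y >= 0.

So the dual LP is:
  minimize  4y1 + 7y2 + 16y3
  subject to:
    y1 + 3y3 >= 6
    y2 + 2y3 >= 2
    y1, y2, y3 >= 0

Solving the primal: x* = (4, 2).
  primal value c^T x* = 28.
Solving the dual: y* = (3, 0, 1).
  dual value b^T y* = 28.
Strong duality: c^T x* = b^T y*. Confirmed.

28


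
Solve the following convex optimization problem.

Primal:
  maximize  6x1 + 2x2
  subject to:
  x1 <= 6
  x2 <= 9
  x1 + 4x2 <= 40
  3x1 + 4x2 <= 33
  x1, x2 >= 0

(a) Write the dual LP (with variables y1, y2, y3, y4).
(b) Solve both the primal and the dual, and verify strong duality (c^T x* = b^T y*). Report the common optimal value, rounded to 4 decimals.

The standard primal-dual pair for 'max c^T x s.t. A x <= b, x >= 0' is:
  Dual:  min b^T y  s.t.  A^T y >= c,  y >= 0.

So the dual LP is:
  minimize  6y1 + 9y2 + 40y3 + 33y4
  subject to:
    y1 + y3 + 3y4 >= 6
    y2 + 4y3 + 4y4 >= 2
    y1, y2, y3, y4 >= 0

Solving the primal: x* = (6, 3.75).
  primal value c^T x* = 43.5.
Solving the dual: y* = (4.5, 0, 0, 0.5).
  dual value b^T y* = 43.5.
Strong duality: c^T x* = b^T y*. Confirmed.

43.5


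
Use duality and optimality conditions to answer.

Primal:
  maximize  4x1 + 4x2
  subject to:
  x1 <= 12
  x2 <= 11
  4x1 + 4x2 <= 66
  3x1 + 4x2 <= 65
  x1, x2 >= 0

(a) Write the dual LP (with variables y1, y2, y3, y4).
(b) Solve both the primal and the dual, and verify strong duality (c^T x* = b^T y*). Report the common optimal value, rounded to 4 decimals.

The standard primal-dual pair for 'max c^T x s.t. A x <= b, x >= 0' is:
  Dual:  min b^T y  s.t.  A^T y >= c,  y >= 0.

So the dual LP is:
  minimize  12y1 + 11y2 + 66y3 + 65y4
  subject to:
    y1 + 4y3 + 3y4 >= 4
    y2 + 4y3 + 4y4 >= 4
    y1, y2, y3, y4 >= 0

Solving the primal: x* = (12, 4.5).
  primal value c^T x* = 66.
Solving the dual: y* = (0, 0, 1, 0).
  dual value b^T y* = 66.
Strong duality: c^T x* = b^T y*. Confirmed.

66


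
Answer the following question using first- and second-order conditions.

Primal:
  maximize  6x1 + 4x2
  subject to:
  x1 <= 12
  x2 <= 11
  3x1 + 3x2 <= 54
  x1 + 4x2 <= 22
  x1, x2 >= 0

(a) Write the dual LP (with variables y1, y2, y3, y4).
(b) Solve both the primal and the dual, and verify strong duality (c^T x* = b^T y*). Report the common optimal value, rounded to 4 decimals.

The standard primal-dual pair for 'max c^T x s.t. A x <= b, x >= 0' is:
  Dual:  min b^T y  s.t.  A^T y >= c,  y >= 0.

So the dual LP is:
  minimize  12y1 + 11y2 + 54y3 + 22y4
  subject to:
    y1 + 3y3 + y4 >= 6
    y2 + 3y3 + 4y4 >= 4
    y1, y2, y3, y4 >= 0

Solving the primal: x* = (12, 2.5).
  primal value c^T x* = 82.
Solving the dual: y* = (5, 0, 0, 1).
  dual value b^T y* = 82.
Strong duality: c^T x* = b^T y*. Confirmed.

82


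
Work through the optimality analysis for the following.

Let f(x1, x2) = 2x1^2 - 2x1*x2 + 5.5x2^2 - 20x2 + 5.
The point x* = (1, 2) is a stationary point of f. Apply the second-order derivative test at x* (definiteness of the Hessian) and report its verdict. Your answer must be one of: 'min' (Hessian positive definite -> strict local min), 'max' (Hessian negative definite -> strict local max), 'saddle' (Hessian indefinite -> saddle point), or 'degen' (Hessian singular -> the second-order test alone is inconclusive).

Compute the Hessian H = grad^2 f:
  H = [[4, -2], [-2, 11]]
Verify stationarity: grad f(x*) = H x* + g = (0, 0).
Eigenvalues of H: 3.4689, 11.5311.
Both eigenvalues > 0, so H is positive definite -> x* is a strict local min.

min


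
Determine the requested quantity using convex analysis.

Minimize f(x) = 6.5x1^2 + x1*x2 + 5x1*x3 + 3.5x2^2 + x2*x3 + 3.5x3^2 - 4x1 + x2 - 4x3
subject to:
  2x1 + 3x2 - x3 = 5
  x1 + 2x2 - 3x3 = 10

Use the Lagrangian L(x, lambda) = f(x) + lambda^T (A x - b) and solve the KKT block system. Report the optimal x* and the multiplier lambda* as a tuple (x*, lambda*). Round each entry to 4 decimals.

Form the Lagrangian:
  L(x, lambda) = (1/2) x^T Q x + c^T x + lambda^T (A x - b)
Stationarity (grad_x L = 0): Q x + c + A^T lambda = 0.
Primal feasibility: A x = b.

This gives the KKT block system:
  [ Q   A^T ] [ x     ]   [-c ]
  [ A    0  ] [ lambda ] = [ b ]

Solving the linear system:
  x*      = (1.1727, -0.1234, -3.0247)
  lambda* = (6.2874, -8.5733)
  f(x*)   = 30.7903

x* = (1.1727, -0.1234, -3.0247), lambda* = (6.2874, -8.5733)


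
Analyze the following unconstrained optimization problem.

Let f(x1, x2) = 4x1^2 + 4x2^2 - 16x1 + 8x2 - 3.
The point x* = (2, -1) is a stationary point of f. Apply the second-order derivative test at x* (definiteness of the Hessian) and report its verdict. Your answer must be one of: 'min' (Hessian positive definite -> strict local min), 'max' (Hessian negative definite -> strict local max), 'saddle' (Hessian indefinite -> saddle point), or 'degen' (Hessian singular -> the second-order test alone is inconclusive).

Compute the Hessian H = grad^2 f:
  H = [[8, 0], [0, 8]]
Verify stationarity: grad f(x*) = H x* + g = (0, 0).
Eigenvalues of H: 8, 8.
Both eigenvalues > 0, so H is positive definite -> x* is a strict local min.

min


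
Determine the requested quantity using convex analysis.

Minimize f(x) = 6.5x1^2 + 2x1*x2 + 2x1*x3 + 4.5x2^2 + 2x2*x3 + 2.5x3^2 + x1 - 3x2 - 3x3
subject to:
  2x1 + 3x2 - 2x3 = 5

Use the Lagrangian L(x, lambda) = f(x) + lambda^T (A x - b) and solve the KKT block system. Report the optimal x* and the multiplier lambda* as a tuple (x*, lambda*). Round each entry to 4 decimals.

Form the Lagrangian:
  L(x, lambda) = (1/2) x^T Q x + c^T x + lambda^T (A x - b)
Stationarity (grad_x L = 0): Q x + c + A^T lambda = 0.
Primal feasibility: A x = b.

This gives the KKT block system:
  [ Q   A^T ] [ x     ]   [-c ]
  [ A    0  ] [ lambda ] = [ b ]

Solving the linear system:
  x*      = (0.16, 1.1021, -0.6869)
  lambda* = (-1.9551)
  f(x*)   = 4.3448

x* = (0.16, 1.1021, -0.6869), lambda* = (-1.9551)


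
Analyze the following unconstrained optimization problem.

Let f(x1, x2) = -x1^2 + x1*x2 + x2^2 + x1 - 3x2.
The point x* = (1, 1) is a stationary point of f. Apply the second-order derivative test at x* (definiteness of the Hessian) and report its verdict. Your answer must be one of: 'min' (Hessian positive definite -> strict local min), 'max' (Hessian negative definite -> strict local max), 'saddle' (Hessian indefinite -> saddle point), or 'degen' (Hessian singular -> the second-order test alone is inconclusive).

Compute the Hessian H = grad^2 f:
  H = [[-2, 1], [1, 2]]
Verify stationarity: grad f(x*) = H x* + g = (0, 0).
Eigenvalues of H: -2.2361, 2.2361.
Eigenvalues have mixed signs, so H is indefinite -> x* is a saddle point.

saddle


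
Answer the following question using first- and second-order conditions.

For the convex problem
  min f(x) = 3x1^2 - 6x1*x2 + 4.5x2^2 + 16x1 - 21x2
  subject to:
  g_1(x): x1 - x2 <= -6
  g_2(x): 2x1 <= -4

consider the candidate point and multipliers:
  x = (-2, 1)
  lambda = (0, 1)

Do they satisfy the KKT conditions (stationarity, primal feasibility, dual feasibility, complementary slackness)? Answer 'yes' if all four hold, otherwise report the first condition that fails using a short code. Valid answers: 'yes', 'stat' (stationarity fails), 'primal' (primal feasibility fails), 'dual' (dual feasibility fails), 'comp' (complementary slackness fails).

Gradient of f: grad f(x) = Q x + c = (-2, 0)
Constraint values g_i(x) = a_i^T x - b_i:
  g_1((-2, 1)) = 3
  g_2((-2, 1)) = 0
Stationarity residual: grad f(x) + sum_i lambda_i a_i = (0, 0)
  -> stationarity OK
Primal feasibility (all g_i <= 0): FAILS
Dual feasibility (all lambda_i >= 0): OK
Complementary slackness (lambda_i * g_i(x) = 0 for all i): OK

Verdict: the first failing condition is primal_feasibility -> primal.

primal
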